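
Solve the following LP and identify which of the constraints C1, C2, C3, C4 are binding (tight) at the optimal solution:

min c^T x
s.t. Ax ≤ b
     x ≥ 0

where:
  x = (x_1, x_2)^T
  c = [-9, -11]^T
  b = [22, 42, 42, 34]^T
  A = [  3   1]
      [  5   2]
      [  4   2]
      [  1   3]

At x_1 = 4, x_2 = 10, compute slack b - a·x for each constraint:
  C1: 22 − 22 = 0  (binding)
  C2: 42 − 40 = 2  (slack)
  C3: 42 − 36 = 6  (slack)
  C4: 34 − 34 = 0  (binding)

Optimal: x_1 = 4, x_2 = 10
Binding: C1, C4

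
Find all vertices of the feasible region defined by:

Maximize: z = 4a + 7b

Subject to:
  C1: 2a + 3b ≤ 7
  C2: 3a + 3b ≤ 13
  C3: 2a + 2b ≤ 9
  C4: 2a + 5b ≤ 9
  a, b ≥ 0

(0, 0), (3.5, 0), (2, 1), (0, 1.8)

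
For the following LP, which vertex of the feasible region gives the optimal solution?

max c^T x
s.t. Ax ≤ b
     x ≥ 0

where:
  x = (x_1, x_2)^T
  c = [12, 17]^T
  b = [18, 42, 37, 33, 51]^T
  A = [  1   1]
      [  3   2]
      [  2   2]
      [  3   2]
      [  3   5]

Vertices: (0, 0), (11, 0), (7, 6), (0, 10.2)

Evaluate the objective at each vertex of the feasible region:
  z(0, 0) = 0
  z(11, 0) = 132
  z(7, 6) = 186  ←
  z(0, 10.2) = 173.4
The maximum is at x_1 = 7, x_2 = 6.

(7, 6)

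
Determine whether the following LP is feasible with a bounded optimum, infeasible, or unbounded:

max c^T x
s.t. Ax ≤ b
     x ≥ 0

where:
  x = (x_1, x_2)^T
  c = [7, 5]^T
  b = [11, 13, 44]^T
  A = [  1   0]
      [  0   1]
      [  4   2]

Feasible with a bounded optimal solution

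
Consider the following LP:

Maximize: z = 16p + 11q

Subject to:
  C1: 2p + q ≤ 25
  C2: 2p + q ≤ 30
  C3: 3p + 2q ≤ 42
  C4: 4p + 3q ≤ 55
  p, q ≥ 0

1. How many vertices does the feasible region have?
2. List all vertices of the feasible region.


1. 4
2. (0, 0), (12.5, 0), (10, 5), (0, 18.33)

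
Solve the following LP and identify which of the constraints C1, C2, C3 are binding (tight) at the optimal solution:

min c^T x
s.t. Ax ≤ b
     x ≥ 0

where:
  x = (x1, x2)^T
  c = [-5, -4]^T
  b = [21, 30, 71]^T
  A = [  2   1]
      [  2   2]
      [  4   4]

At x1 = 6, x2 = 9, compute slack b - a·x for each constraint:
  C1: 21 − 21 = 0  (binding)
  C2: 30 − 30 = 0  (binding)
  C3: 71 − 60 = 11  (slack)

Optimal: x1 = 6, x2 = 9
Binding: C1, C2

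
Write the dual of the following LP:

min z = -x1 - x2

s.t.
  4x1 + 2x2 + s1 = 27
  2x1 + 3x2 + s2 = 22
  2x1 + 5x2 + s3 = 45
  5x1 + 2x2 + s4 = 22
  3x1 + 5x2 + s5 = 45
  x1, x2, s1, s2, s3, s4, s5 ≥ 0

Primal min cᵀx s.t. Ax ≤ b, x ≥ 0  →  Dual max −bᵀy s.t. Aᵀy ≥ −c, y ≥ 0.

Maximize: z = -27y1 - 22y2 - 45y3 - 22y4 - 45y5

Subject to:
  4y1 + 2y2 + 2y3 + 5y4 + 3y5 ≥ 1
  2y1 + 3y2 + 5y3 + 2y4 + 5y5 ≥ 1
  y1, y2, y3, y4, y5 ≥ 0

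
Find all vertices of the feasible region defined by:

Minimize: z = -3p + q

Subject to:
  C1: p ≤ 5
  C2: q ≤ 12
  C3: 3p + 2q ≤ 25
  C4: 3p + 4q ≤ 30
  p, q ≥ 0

(0, 0), (5, 0), (5, 3.75), (0, 7.5)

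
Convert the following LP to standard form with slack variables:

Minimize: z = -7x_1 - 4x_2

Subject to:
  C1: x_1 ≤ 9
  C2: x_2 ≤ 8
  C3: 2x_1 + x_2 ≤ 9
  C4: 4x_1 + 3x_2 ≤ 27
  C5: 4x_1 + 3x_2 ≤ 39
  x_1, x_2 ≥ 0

min z = -7x_1 - 4x_2

s.t.
  x_1 + s1 = 9
  x_2 + s2 = 8
  2x_1 + x_2 + s3 = 9
  4x_1 + 3x_2 + s4 = 27
  4x_1 + 3x_2 + s5 = 39
  x_1, x_2, s1, s2, s3, s4, s5 ≥ 0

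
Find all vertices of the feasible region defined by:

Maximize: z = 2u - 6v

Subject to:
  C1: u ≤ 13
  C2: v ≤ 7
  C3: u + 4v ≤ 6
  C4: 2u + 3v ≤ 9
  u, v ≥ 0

(0, 0), (4.5, 0), (3.6, 0.6), (0, 1.5)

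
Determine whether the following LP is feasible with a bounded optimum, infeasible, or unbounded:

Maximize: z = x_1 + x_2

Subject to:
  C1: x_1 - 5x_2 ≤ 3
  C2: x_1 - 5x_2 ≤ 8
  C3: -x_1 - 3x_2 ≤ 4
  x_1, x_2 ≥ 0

Unbounded (objective can increase without bound)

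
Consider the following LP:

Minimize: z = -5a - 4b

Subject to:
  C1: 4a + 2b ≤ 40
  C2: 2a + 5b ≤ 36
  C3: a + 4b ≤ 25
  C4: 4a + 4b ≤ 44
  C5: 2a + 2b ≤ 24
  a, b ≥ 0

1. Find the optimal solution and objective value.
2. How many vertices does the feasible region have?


1. a = 9, b = 2, z = -53
2. 5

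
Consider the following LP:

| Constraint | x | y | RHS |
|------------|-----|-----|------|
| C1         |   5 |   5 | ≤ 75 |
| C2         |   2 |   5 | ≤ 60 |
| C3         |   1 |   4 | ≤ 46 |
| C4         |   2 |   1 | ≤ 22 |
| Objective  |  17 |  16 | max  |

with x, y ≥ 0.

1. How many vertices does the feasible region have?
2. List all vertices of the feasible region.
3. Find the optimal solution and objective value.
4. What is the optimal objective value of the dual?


1. 6
2. (0, 0), (11, 0), (7, 8), (5, 10), (3.333, 10.67), (0, 11.5)
3. x = 7, y = 8, z = 247
4. 247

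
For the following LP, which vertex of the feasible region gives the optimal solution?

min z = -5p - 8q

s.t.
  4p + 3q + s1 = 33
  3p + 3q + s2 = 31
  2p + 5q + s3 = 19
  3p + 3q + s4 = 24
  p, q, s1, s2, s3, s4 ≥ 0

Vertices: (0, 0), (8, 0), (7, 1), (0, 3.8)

Evaluate the objective at each vertex of the feasible region:
  z(0, 0) = 0
  z(8, 0) = -40
  z(7, 1) = -43  ←
  z(0, 3.8) = -30.4
The minimum is at p = 7, q = 1.

(7, 1)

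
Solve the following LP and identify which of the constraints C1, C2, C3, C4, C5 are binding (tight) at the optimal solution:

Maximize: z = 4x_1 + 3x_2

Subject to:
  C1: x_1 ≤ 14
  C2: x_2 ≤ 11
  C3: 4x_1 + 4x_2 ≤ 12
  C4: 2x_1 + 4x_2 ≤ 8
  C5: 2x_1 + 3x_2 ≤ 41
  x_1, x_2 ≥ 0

At x_1 = 3, x_2 = 0, compute slack b - a·x for each constraint:
  C1: 14 − 3 = 11  (slack)
  C2: 11 − 0 = 11  (slack)
  C3: 12 − 12 = 0  (binding)
  C4: 8 − 6 = 2  (slack)
  C5: 41 − 6 = 35  (slack)

Optimal: x_1 = 3, x_2 = 0
Binding: C3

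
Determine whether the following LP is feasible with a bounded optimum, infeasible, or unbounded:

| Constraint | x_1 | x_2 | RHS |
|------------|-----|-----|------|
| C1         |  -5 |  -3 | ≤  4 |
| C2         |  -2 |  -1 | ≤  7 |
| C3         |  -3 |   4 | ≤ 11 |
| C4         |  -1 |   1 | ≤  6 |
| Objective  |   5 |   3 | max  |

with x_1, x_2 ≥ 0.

Unbounded (objective can increase without bound)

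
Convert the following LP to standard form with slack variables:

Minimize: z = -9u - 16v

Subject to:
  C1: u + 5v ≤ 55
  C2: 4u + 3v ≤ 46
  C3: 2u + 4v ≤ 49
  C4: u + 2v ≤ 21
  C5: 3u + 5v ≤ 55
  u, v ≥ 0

min z = -9u - 16v

s.t.
  u + 5v + s1 = 55
  4u + 3v + s2 = 46
  2u + 4v + s3 = 49
  u + 2v + s4 = 21
  3u + 5v + s5 = 55
  u, v, s1, s2, s3, s4, s5 ≥ 0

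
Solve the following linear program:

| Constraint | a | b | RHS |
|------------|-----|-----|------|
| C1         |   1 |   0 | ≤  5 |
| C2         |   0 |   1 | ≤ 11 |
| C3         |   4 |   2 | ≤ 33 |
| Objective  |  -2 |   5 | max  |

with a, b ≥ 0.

Evaluate the objective at each vertex of the feasible region:
  z(0, 0) = 0
  z(5, 0) = -10
  z(5, 6.5) = 22.5
  z(2.75, 11) = 49.5
  z(0, 11) = 55  ←
The maximum is at a = 0, b = 11.

a = 0, b = 11, z = 55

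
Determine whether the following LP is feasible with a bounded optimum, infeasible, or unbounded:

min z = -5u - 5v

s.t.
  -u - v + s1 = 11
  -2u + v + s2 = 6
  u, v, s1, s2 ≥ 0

Unbounded (objective can decrease without bound)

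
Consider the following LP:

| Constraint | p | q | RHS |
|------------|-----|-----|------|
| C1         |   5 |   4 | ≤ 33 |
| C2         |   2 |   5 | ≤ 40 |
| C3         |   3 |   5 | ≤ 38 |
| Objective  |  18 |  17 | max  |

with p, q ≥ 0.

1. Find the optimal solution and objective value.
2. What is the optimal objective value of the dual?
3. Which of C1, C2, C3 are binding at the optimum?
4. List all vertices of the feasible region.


1. p = 1, q = 7, z = 137
2. 137
3. C1, C3
4. (0, 0), (6.6, 0), (1, 7), (0, 7.6)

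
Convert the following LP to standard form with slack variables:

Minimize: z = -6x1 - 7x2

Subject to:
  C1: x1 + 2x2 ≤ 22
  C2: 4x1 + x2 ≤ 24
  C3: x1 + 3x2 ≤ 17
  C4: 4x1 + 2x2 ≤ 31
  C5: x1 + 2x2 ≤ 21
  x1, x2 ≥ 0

min z = -6x1 - 7x2

s.t.
  x1 + 2x2 + s1 = 22
  4x1 + x2 + s2 = 24
  x1 + 3x2 + s3 = 17
  4x1 + 2x2 + s4 = 31
  x1 + 2x2 + s5 = 21
  x1, x2, s1, s2, s3, s4, s5 ≥ 0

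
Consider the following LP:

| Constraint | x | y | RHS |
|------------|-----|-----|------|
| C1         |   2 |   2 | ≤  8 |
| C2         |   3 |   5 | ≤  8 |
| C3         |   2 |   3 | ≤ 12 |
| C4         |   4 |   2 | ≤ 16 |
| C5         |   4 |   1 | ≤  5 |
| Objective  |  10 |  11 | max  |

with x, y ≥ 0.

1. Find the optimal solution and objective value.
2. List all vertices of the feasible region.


1. x = 1, y = 1, z = 21
2. (0, 0), (1.25, 0), (1, 1), (0, 1.6)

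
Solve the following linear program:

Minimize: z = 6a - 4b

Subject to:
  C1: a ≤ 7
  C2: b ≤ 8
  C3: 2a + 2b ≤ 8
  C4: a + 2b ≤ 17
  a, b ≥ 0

Evaluate the objective at each vertex of the feasible region:
  z(0, 0) = 0
  z(4, 0) = 24
  z(0, 4) = -16  ←
The minimum is at a = 0, b = 4.

a = 0, b = 4, z = -16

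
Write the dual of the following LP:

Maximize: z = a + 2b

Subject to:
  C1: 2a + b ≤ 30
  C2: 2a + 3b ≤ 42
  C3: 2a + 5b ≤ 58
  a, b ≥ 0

Primal max cᵀx s.t. Ax ≤ b, x ≥ 0  →  Dual min bᵀy s.t. Aᵀy ≥ c, y ≥ 0.

Minimize: z = 30y1 + 42y2 + 58y3

Subject to:
  2y1 + 2y2 + 2y3 ≥ 1
  y1 + 3y2 + 5y3 ≥ 2
  y1, y2, y3 ≥ 0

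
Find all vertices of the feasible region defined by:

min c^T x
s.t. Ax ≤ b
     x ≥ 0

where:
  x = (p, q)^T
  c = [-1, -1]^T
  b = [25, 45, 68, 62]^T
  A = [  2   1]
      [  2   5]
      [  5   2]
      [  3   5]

(0, 0), (12.5, 0), (10, 5), (0, 9)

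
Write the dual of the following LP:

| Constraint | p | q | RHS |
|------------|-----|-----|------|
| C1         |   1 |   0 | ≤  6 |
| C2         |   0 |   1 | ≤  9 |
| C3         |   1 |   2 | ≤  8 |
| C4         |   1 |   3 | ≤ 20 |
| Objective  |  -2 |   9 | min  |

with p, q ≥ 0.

Primal min cᵀx s.t. Ax ≤ b, x ≥ 0  →  Dual max −bᵀy s.t. Aᵀy ≥ −c, y ≥ 0.

Maximize: z = -6y1 - 9y2 - 8y3 - 20y4

Subject to:
  y1 + y3 + y4 ≥ 2
  y2 + 2y3 + 3y4 ≥ -9
  y1, y2, y3, y4 ≥ 0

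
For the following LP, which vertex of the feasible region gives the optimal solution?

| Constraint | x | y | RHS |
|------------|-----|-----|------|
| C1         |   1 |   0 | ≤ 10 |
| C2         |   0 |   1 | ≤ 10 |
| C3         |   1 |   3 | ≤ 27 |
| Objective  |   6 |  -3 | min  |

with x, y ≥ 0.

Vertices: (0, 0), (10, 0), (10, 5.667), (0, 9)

Evaluate the objective at each vertex of the feasible region:
  z(0, 0) = 0
  z(10, 0) = 60
  z(10, 5.667) = 43
  z(0, 9) = -27  ←
The minimum is at x = 0, y = 9.

(0, 9)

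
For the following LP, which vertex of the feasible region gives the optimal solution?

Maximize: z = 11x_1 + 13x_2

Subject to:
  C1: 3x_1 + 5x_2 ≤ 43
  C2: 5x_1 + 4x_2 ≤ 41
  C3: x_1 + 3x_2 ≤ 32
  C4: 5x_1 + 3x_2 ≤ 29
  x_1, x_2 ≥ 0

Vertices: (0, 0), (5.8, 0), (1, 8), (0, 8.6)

Evaluate the objective at each vertex of the feasible region:
  z(0, 0) = 0
  z(5.8, 0) = 63.8
  z(1, 8) = 115  ←
  z(0, 8.6) = 111.8
The maximum is at x_1 = 1, x_2 = 8.

(1, 8)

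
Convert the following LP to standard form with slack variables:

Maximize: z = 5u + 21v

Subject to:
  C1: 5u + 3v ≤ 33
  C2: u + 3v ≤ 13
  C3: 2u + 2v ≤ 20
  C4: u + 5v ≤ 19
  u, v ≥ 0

max z = 5u + 21v

s.t.
  5u + 3v + s1 = 33
  u + 3v + s2 = 13
  2u + 2v + s3 = 20
  u + 5v + s4 = 19
  u, v, s1, s2, s3, s4 ≥ 0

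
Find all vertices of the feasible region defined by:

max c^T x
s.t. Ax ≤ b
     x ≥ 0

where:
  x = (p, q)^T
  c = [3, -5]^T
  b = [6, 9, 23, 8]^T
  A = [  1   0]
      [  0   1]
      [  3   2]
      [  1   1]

(0, 0), (6, 0), (6, 2), (0, 8)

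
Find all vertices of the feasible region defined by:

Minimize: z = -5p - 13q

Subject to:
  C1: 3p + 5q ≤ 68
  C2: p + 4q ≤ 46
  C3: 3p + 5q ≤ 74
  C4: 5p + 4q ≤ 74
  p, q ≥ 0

(0, 0), (14.8, 0), (7.538, 9.077), (6, 10), (0, 11.5)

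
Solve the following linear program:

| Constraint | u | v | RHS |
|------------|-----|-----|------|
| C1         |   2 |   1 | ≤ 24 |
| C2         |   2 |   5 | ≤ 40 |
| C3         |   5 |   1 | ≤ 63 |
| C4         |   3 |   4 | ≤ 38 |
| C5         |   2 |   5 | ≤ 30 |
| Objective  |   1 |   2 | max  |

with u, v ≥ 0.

Evaluate the objective at each vertex of the feasible region:
  z(0, 0) = 0
  z(12, 0) = 12
  z(11.6, 0.8) = 13.2
  z(10, 2) = 14  ←
  z(0, 6) = 12
The maximum is at u = 10, v = 2.

u = 10, v = 2, z = 14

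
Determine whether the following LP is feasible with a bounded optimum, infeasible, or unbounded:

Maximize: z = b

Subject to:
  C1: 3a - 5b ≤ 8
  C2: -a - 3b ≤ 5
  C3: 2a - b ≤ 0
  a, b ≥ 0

Unbounded (objective can increase without bound)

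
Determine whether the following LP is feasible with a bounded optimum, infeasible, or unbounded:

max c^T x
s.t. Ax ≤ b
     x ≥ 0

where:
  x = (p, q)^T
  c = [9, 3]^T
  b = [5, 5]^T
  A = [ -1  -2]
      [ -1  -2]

Unbounded (objective can increase without bound)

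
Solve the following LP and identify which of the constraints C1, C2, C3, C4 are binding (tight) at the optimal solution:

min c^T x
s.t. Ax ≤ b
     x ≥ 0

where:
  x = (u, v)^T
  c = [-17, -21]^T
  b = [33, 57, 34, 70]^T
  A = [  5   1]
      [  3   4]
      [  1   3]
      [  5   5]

At u = 4, v = 10, compute slack b - a·x for each constraint:
  C1: 33 − 30 = 3  (slack)
  C2: 57 − 52 = 5  (slack)
  C3: 34 − 34 = 0  (binding)
  C4: 70 − 70 = 0  (binding)

Optimal: u = 4, v = 10
Binding: C3, C4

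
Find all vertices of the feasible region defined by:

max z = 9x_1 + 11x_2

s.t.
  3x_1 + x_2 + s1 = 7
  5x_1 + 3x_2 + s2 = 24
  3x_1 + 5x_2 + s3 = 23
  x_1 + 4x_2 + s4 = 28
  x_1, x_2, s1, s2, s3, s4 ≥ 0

(0, 0), (2.333, 0), (1, 4), (0, 4.6)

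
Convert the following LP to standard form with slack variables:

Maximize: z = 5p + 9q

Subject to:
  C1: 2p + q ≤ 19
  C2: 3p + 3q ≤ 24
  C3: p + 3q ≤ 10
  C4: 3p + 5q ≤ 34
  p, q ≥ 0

max z = 5p + 9q

s.t.
  2p + q + s1 = 19
  3p + 3q + s2 = 24
  p + 3q + s3 = 10
  3p + 5q + s4 = 34
  p, q, s1, s2, s3, s4 ≥ 0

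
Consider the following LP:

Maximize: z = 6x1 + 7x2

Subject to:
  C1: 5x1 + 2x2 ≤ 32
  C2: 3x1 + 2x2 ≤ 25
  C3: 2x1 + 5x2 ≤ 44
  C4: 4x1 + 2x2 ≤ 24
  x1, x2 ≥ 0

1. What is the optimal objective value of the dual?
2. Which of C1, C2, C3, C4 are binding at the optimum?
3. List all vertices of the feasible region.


1. 68
2. C3, C4
3. (0, 0), (6, 0), (2, 8), (0, 8.8)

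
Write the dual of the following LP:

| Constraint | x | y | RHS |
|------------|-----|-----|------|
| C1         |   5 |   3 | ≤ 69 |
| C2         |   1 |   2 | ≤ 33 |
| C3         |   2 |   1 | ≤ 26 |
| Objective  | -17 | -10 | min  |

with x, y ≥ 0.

Primal min cᵀx s.t. Ax ≤ b, x ≥ 0  →  Dual max −bᵀy s.t. Aᵀy ≥ −c, y ≥ 0.

Maximize: z = -69y1 - 33y2 - 26y3

Subject to:
  5y1 + y2 + 2y3 ≥ 17
  3y1 + 2y2 + y3 ≥ 10
  y1, y2, y3 ≥ 0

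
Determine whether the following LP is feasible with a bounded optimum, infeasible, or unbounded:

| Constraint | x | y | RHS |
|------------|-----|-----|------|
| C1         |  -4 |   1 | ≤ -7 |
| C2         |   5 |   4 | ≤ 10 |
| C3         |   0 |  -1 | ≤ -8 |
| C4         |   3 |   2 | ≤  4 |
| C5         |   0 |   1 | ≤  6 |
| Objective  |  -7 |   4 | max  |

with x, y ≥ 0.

Infeasible (no feasible solution exists)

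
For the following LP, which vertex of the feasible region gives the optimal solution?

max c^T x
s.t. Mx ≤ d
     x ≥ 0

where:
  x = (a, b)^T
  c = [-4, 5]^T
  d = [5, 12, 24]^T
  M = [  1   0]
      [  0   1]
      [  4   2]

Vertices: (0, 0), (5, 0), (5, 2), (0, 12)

Evaluate the objective at each vertex of the feasible region:
  z(0, 0) = 0
  z(5, 0) = -20
  z(5, 2) = -10
  z(0, 12) = 60  ←
The maximum is at a = 0, b = 12.

(0, 12)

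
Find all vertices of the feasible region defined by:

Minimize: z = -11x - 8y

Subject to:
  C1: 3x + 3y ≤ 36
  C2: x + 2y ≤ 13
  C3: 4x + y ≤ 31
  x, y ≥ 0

(0, 0), (7.75, 0), (7, 3), (0, 6.5)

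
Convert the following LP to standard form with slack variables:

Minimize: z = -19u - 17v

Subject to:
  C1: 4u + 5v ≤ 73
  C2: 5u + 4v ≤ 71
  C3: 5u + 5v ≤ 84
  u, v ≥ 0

min z = -19u - 17v

s.t.
  4u + 5v + s1 = 73
  5u + 4v + s2 = 71
  5u + 5v + s3 = 84
  u, v, s1, s2, s3 ≥ 0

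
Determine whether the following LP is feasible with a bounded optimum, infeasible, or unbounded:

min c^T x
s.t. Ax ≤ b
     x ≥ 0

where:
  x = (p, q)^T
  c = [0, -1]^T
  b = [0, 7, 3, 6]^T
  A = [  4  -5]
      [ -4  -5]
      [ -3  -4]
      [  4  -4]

Unbounded (objective can decrease without bound)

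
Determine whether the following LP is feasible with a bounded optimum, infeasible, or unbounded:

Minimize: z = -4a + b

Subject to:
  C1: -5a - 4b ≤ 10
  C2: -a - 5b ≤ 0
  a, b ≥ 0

Unbounded (objective can decrease without bound)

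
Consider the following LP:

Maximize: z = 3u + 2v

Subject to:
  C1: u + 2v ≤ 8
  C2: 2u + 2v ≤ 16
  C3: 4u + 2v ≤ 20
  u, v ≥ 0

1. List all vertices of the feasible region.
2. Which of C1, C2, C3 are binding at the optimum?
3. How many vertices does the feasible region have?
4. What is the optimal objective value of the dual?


1. (0, 0), (5, 0), (4, 2), (0, 4)
2. C1, C3
3. 4
4. 16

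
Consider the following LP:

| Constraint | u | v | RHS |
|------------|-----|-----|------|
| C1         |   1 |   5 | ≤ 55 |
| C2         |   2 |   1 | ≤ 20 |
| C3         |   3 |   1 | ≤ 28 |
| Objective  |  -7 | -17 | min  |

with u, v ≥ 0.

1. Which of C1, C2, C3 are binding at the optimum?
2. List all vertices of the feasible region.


1. C1, C2
2. (0, 0), (9.333, 0), (8, 4), (5, 10), (0, 11)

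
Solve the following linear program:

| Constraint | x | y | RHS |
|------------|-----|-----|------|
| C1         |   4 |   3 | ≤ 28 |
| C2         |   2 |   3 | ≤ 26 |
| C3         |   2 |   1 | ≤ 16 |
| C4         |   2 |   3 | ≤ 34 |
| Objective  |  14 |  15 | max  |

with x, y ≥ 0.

Evaluate the objective at each vertex of the feasible region:
  z(0, 0) = 0
  z(7, 0) = 98
  z(1, 8) = 134  ←
  z(0, 8.667) = 130
The maximum is at x = 1, y = 8.

x = 1, y = 8, z = 134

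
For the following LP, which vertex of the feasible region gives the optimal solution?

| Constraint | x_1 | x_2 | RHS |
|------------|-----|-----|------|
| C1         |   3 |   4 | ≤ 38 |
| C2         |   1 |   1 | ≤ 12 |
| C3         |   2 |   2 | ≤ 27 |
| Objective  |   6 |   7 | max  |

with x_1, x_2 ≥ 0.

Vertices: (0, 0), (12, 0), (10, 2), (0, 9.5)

Evaluate the objective at each vertex of the feasible region:
  z(0, 0) = 0
  z(12, 0) = 72
  z(10, 2) = 74  ←
  z(0, 9.5) = 66.5
The maximum is at x_1 = 10, x_2 = 2.

(10, 2)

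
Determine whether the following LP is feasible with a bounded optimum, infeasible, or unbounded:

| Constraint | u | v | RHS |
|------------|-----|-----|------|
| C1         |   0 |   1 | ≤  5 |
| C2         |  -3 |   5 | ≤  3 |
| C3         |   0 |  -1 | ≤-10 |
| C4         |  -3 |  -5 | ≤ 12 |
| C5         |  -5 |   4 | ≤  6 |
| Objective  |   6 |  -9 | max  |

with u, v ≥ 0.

Infeasible (no feasible solution exists)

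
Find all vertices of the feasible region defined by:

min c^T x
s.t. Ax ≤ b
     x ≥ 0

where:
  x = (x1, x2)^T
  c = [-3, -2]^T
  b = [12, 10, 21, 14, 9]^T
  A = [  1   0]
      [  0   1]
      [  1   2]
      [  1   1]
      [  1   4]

(0, 0), (9, 0), (0, 2.25)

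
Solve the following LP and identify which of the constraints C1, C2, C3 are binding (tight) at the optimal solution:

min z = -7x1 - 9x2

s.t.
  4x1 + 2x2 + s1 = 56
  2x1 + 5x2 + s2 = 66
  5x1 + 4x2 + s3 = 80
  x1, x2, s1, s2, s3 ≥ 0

At x1 = 8, x2 = 10, compute slack b - a·x for each constraint:
  C1: 56 − 52 = 4  (slack)
  C2: 66 − 66 = 0  (binding)
  C3: 80 − 80 = 0  (binding)

Optimal: x1 = 8, x2 = 10
Binding: C2, C3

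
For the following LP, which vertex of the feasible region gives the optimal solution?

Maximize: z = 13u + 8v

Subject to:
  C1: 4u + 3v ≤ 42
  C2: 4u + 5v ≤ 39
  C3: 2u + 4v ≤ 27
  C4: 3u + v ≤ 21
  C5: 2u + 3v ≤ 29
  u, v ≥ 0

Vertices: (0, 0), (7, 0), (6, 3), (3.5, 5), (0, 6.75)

Evaluate the objective at each vertex of the feasible region:
  z(0, 0) = 0
  z(7, 0) = 91
  z(6, 3) = 102  ←
  z(3.5, 5) = 85.5
  z(0, 6.75) = 54
The maximum is at u = 6, v = 3.

(6, 3)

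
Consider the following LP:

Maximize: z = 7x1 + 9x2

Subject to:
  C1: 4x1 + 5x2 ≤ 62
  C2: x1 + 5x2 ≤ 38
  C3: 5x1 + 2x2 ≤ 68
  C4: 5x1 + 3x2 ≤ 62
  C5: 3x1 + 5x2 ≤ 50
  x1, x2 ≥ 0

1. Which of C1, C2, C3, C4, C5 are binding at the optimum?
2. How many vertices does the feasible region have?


1. C4, C5
2. 5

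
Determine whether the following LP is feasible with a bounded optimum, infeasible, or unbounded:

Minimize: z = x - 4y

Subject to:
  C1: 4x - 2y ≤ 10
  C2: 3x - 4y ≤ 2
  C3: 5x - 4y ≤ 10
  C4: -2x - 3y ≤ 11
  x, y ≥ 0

Unbounded (objective can decrease without bound)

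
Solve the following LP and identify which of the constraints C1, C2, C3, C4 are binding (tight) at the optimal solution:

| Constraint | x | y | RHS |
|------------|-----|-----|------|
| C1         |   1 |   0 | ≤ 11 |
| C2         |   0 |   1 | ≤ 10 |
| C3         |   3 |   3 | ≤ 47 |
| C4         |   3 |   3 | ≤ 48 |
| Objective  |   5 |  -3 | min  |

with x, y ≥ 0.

At x = 0, y = 10, compute slack b - a·x for each constraint:
  C1: 11 − 0 = 11  (slack)
  C2: 10 − 10 = 0  (binding)
  C3: 47 − 30 = 17  (slack)
  C4: 48 − 30 = 18  (slack)

Optimal: x = 0, y = 10
Binding: C2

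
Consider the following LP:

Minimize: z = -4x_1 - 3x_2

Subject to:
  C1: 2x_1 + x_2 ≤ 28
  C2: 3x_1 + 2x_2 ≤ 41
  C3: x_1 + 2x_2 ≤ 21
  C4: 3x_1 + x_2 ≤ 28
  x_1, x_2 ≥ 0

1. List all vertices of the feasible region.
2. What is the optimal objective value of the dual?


1. (0, 0), (9.333, 0), (7, 7), (0, 10.5)
2. -49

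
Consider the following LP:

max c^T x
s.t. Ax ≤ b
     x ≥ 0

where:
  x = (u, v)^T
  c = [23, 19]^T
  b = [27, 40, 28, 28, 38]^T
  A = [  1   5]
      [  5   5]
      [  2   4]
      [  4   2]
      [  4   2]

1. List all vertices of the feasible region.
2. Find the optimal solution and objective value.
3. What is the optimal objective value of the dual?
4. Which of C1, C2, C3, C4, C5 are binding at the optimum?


1. (0, 0), (7, 0), (6, 2), (3.25, 4.75), (0, 5.4)
2. u = 6, v = 2, z = 176
3. 176
4. C2, C4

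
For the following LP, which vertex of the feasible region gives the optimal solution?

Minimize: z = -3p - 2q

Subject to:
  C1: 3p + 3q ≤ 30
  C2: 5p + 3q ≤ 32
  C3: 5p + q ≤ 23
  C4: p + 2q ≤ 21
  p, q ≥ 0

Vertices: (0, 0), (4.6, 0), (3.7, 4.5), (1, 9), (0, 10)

Evaluate the objective at each vertex of the feasible region:
  z(0, 0) = 0
  z(4.6, 0) = -13.8
  z(3.7, 4.5) = -20.1
  z(1, 9) = -21  ←
  z(0, 10) = -20
The minimum is at p = 1, q = 9.

(1, 9)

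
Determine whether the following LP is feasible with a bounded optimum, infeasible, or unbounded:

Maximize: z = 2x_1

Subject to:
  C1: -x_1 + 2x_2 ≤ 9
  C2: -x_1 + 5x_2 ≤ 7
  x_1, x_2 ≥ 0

Unbounded (objective can increase without bound)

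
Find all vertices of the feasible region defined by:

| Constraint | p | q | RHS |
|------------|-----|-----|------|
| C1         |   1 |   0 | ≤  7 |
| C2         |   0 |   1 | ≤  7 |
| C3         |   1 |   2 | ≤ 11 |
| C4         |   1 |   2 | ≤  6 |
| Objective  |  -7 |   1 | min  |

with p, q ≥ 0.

(0, 0), (6, 0), (0, 3)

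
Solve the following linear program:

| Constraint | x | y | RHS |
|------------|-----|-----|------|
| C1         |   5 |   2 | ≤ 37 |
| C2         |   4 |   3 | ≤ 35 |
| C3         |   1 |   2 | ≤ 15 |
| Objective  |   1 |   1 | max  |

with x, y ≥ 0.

Evaluate the objective at each vertex of the feasible region:
  z(0, 0) = 0
  z(7.4, 0) = 7.4
  z(5.857, 3.857) = 9.714
  z(5, 5) = 10  ←
  z(0, 7.5) = 7.5
The maximum is at x = 5, y = 5.

x = 5, y = 5, z = 10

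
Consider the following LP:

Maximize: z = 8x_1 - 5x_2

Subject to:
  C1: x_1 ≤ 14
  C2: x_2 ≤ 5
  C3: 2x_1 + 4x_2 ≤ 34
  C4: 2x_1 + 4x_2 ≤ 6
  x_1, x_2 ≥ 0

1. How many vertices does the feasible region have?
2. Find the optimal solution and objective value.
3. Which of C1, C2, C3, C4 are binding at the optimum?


1. 3
2. x_1 = 3, x_2 = 0, z = 24
3. C4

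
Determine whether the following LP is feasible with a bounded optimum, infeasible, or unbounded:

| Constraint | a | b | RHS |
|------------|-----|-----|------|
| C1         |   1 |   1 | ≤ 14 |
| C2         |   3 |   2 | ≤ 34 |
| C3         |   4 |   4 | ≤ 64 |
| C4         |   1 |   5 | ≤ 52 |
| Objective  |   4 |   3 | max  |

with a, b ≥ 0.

Feasible with a bounded optimal solution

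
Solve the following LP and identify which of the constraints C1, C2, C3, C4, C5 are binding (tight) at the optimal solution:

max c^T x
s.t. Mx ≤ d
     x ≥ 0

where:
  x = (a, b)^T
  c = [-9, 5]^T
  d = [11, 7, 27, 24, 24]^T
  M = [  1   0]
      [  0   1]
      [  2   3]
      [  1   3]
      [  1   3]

At a = 0, b = 7, compute slack b - a·x for each constraint:
  C1: 11 − 0 = 11  (slack)
  C2: 7 − 7 = 0  (binding)
  C3: 27 − 21 = 6  (slack)
  C4: 24 − 21 = 3  (slack)
  C5: 24 − 21 = 3  (slack)

Optimal: a = 0, b = 7
Binding: C2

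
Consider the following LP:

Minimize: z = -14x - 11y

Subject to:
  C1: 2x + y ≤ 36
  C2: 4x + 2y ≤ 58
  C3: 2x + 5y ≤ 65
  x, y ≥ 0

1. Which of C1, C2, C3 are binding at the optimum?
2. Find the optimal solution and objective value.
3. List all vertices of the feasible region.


1. C2, C3
2. x = 10, y = 9, z = -239
3. (0, 0), (14.5, 0), (10, 9), (0, 13)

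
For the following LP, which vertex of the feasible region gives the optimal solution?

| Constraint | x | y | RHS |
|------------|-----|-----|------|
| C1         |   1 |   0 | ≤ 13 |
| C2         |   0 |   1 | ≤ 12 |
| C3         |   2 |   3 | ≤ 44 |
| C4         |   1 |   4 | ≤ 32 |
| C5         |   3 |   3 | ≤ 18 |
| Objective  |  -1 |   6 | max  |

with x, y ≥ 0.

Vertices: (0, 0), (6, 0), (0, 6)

Evaluate the objective at each vertex of the feasible region:
  z(0, 0) = 0
  z(6, 0) = -6
  z(0, 6) = 36  ←
The maximum is at x = 0, y = 6.

(0, 6)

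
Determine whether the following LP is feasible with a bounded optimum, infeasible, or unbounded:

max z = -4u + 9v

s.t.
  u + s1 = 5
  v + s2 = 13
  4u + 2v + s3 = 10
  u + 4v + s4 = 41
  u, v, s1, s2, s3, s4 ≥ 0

Feasible with a bounded optimal solution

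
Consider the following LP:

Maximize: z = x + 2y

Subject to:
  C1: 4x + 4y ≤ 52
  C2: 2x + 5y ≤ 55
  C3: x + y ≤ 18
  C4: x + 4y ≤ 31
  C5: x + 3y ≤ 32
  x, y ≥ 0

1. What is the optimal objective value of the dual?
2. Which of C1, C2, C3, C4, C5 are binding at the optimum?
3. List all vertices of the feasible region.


1. 19
2. C1, C4
3. (0, 0), (13, 0), (7, 6), (0, 7.75)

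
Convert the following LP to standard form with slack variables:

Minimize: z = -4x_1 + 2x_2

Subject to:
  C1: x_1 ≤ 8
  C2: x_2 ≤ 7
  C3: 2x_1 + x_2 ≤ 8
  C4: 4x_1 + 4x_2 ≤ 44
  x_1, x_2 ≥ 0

min z = -4x_1 + 2x_2

s.t.
  x_1 + s1 = 8
  x_2 + s2 = 7
  2x_1 + x_2 + s3 = 8
  4x_1 + 4x_2 + s4 = 44
  x_1, x_2, s1, s2, s3, s4 ≥ 0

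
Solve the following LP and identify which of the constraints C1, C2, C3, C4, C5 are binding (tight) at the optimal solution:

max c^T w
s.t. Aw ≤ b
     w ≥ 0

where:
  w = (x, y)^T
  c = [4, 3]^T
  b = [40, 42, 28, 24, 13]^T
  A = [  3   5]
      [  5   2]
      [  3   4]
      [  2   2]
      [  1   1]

At x = 8, y = 1, compute slack b - a·x for each constraint:
  C1: 40 − 29 = 11  (slack)
  C2: 42 − 42 = 0  (binding)
  C3: 28 − 28 = 0  (binding)
  C4: 24 − 18 = 6  (slack)
  C5: 13 − 9 = 4  (slack)

Optimal: x = 8, y = 1
Binding: C2, C3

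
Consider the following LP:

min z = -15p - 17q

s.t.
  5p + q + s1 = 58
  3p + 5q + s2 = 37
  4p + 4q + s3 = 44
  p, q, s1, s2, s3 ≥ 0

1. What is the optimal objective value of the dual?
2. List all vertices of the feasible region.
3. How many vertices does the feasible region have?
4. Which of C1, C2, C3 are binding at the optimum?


1. -169
2. (0, 0), (11, 0), (9, 2), (0, 7.4)
3. 4
4. C2, C3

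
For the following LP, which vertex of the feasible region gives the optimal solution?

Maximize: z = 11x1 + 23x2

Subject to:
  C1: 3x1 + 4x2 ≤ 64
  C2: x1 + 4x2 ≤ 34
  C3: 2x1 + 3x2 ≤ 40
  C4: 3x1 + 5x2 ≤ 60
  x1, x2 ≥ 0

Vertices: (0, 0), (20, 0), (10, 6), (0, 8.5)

Evaluate the objective at each vertex of the feasible region:
  z(0, 0) = 0
  z(20, 0) = 220
  z(10, 6) = 248  ←
  z(0, 8.5) = 195.5
The maximum is at x1 = 10, x2 = 6.

(10, 6)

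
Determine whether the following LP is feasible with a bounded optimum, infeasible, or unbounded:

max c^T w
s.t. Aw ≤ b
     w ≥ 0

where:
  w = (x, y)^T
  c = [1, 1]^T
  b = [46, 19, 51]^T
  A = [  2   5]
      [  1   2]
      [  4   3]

Feasible with a bounded optimal solution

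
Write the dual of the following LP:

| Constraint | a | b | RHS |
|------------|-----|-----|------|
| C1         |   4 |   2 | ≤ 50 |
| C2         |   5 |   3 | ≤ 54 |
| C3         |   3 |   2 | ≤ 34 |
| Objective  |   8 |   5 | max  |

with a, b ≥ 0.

Primal max cᵀx s.t. Ax ≤ b, x ≥ 0  →  Dual min bᵀy s.t. Aᵀy ≥ c, y ≥ 0.

Minimize: z = 50y1 + 54y2 + 34y3

Subject to:
  4y1 + 5y2 + 3y3 ≥ 8
  2y1 + 3y2 + 2y3 ≥ 5
  y1, y2, y3 ≥ 0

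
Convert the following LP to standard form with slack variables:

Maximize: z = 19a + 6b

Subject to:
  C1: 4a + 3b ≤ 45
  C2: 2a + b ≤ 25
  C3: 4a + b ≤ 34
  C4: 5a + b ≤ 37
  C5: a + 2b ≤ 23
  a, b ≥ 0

max z = 19a + 6b

s.t.
  4a + 3b + s1 = 45
  2a + b + s2 = 25
  4a + b + s3 = 34
  5a + b + s4 = 37
  a + 2b + s5 = 23
  a, b, s1, s2, s3, s4, s5 ≥ 0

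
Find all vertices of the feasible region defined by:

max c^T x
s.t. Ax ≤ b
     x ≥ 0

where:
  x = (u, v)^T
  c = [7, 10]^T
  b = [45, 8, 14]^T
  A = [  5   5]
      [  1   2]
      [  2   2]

(0, 0), (7, 0), (6, 1), (0, 4)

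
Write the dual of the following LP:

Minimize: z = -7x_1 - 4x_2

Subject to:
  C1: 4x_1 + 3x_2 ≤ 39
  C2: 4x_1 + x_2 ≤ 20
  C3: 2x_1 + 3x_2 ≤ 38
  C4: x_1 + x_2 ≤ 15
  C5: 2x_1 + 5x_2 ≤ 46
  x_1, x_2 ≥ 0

Primal min cᵀx s.t. Ax ≤ b, x ≥ 0  →  Dual max −bᵀy s.t. Aᵀy ≥ −c, y ≥ 0.

Maximize: z = -39y1 - 20y2 - 38y3 - 15y4 - 46y5

Subject to:
  4y1 + 4y2 + 2y3 + y4 + 2y5 ≥ 7
  3y1 + y2 + 3y3 + y4 + 5y5 ≥ 4
  y1, y2, y3, y4, y5 ≥ 0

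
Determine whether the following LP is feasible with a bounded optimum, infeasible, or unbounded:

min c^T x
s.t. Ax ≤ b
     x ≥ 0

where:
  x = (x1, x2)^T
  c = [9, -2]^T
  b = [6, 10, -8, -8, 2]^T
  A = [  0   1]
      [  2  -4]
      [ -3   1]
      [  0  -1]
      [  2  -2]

Infeasible (no feasible solution exists)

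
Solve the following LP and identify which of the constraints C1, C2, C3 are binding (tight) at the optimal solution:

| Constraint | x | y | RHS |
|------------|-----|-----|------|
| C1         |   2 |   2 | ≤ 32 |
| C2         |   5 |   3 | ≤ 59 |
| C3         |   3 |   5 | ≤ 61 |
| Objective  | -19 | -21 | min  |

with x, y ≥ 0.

At x = 7, y = 8, compute slack b - a·x for each constraint:
  C1: 32 − 30 = 2  (slack)
  C2: 59 − 59 = 0  (binding)
  C3: 61 − 61 = 0  (binding)

Optimal: x = 7, y = 8
Binding: C2, C3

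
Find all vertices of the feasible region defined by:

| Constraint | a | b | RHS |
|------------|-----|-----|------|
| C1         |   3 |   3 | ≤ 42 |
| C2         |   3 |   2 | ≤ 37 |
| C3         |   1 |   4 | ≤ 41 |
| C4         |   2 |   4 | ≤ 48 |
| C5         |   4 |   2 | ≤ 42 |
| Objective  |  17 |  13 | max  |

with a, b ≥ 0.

(0, 0), (10.5, 0), (7, 7), (5, 9), (0, 10.25)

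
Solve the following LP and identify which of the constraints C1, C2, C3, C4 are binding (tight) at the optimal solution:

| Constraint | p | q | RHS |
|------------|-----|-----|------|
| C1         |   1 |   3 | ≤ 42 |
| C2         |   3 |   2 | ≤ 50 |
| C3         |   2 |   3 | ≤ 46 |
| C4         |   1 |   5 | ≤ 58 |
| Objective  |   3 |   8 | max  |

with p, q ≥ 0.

At p = 8, q = 10, compute slack b - a·x for each constraint:
  C1: 42 − 38 = 4  (slack)
  C2: 50 − 44 = 6  (slack)
  C3: 46 − 46 = 0  (binding)
  C4: 58 − 58 = 0  (binding)

Optimal: p = 8, q = 10
Binding: C3, C4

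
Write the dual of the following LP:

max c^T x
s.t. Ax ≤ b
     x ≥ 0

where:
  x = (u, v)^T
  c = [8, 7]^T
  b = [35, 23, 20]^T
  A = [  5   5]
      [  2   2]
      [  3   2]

Primal max cᵀx s.t. Ax ≤ b, x ≥ 0  →  Dual min bᵀy s.t. Aᵀy ≥ c, y ≥ 0.

Minimize: z = 35y1 + 23y2 + 20y3

Subject to:
  5y1 + 2y2 + 3y3 ≥ 8
  5y1 + 2y2 + 2y3 ≥ 7
  y1, y2, y3 ≥ 0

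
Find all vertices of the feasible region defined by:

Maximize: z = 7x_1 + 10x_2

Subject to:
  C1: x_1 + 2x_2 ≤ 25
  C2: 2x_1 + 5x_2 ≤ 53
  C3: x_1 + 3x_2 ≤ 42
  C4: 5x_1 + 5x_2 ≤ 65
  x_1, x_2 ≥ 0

(0, 0), (13, 0), (4, 9), (0, 10.6)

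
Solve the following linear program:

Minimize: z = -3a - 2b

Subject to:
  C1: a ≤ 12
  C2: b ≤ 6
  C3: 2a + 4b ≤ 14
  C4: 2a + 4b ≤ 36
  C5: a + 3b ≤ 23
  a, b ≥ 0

Evaluate the objective at each vertex of the feasible region:
  z(0, 0) = 0
  z(7, 0) = -21  ←
  z(0, 3.5) = -7
The minimum is at a = 7, b = 0.

a = 7, b = 0, z = -21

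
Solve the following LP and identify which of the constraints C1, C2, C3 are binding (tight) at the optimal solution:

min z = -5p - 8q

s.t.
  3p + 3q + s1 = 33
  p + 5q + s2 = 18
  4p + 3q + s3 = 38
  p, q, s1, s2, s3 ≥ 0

At p = 8, q = 2, compute slack b - a·x for each constraint:
  C1: 33 − 30 = 3  (slack)
  C2: 18 − 18 = 0  (binding)
  C3: 38 − 38 = 0  (binding)

Optimal: p = 8, q = 2
Binding: C2, C3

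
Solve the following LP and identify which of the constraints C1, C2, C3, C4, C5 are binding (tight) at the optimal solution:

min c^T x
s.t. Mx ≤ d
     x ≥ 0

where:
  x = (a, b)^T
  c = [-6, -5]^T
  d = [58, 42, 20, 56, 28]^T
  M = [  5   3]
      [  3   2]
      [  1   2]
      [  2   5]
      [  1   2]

At a = 8, b = 6, compute slack b - a·x for each constraint:
  C1: 58 − 58 = 0  (binding)
  C2: 42 − 36 = 6  (slack)
  C3: 20 − 20 = 0  (binding)
  C4: 56 − 46 = 10  (slack)
  C5: 28 − 20 = 8  (slack)

Optimal: a = 8, b = 6
Binding: C1, C3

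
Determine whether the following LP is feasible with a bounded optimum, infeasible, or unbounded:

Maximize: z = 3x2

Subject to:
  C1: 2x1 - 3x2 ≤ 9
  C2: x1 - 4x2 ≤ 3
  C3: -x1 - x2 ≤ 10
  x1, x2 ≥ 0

Unbounded (objective can increase without bound)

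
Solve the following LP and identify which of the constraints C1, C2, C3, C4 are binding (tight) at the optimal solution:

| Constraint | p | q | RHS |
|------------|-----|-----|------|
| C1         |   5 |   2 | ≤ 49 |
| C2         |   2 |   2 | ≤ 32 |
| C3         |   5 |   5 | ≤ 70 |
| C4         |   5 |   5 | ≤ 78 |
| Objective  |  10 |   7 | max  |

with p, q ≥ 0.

At p = 7, q = 7, compute slack b - a·x for each constraint:
  C1: 49 − 49 = 0  (binding)
  C2: 32 − 28 = 4  (slack)
  C3: 70 − 70 = 0  (binding)
  C4: 78 − 70 = 8  (slack)

Optimal: p = 7, q = 7
Binding: C1, C3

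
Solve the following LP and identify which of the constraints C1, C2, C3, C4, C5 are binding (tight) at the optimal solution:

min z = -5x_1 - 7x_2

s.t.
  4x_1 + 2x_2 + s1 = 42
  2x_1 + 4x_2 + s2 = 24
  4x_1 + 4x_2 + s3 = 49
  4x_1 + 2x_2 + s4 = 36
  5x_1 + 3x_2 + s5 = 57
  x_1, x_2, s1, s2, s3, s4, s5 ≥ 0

At x_1 = 8, x_2 = 2, compute slack b - a·x for each constraint:
  C1: 42 − 36 = 6  (slack)
  C2: 24 − 24 = 0  (binding)
  C3: 49 − 40 = 9  (slack)
  C4: 36 − 36 = 0  (binding)
  C5: 57 − 46 = 11  (slack)

Optimal: x_1 = 8, x_2 = 2
Binding: C2, C4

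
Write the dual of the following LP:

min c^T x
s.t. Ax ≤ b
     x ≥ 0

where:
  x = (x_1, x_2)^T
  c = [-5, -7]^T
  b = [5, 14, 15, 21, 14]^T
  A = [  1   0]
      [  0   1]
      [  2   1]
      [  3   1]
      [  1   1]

Primal min cᵀx s.t. Ax ≤ b, x ≥ 0  →  Dual max −bᵀy s.t. Aᵀy ≥ −c, y ≥ 0.

Maximize: z = -5y1 - 14y2 - 15y3 - 21y4 - 14y5

Subject to:
  y1 + 2y3 + 3y4 + y5 ≥ 5
  y2 + y3 + y4 + y5 ≥ 7
  y1, y2, y3, y4, y5 ≥ 0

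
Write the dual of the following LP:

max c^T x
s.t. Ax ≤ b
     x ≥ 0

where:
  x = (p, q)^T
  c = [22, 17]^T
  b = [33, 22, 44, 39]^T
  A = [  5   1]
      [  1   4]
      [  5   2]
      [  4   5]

Primal max cᵀx s.t. Ax ≤ b, x ≥ 0  →  Dual min bᵀy s.t. Aᵀy ≥ c, y ≥ 0.

Minimize: z = 33y1 + 22y2 + 44y3 + 39y4

Subject to:
  5y1 + y2 + 5y3 + 4y4 ≥ 22
  y1 + 4y2 + 2y3 + 5y4 ≥ 17
  y1, y2, y3, y4 ≥ 0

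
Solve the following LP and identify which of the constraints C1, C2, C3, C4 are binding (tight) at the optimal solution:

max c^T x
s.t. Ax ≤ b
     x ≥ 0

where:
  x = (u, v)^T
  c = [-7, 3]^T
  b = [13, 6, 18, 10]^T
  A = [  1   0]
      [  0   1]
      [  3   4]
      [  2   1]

At u = 0, v = 4.5, compute slack b - a·x for each constraint:
  C1: 13 − 0 = 13  (slack)
  C2: 6 − 4.5 = 1.5  (slack)
  C3: 18 − 18 = 0  (binding)
  C4: 10 − 4.5 = 5.5  (slack)

Optimal: u = 0, v = 4.5
Binding: C3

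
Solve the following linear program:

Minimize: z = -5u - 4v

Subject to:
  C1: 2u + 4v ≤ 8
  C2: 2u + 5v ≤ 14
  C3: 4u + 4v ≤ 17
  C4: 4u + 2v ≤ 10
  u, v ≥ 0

Evaluate the objective at each vertex of the feasible region:
  z(0, 0) = 0
  z(2.5, 0) = -12.5
  z(2, 1) = -14  ←
  z(0, 2) = -8
The minimum is at u = 2, v = 1.

u = 2, v = 1, z = -14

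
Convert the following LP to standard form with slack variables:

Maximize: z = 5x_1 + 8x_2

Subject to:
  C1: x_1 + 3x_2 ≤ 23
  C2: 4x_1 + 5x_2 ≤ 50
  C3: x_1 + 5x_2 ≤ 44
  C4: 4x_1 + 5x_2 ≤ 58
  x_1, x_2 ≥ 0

max z = 5x_1 + 8x_2

s.t.
  x_1 + 3x_2 + s1 = 23
  4x_1 + 5x_2 + s2 = 50
  x_1 + 5x_2 + s3 = 44
  4x_1 + 5x_2 + s4 = 58
  x_1, x_2, s1, s2, s3, s4 ≥ 0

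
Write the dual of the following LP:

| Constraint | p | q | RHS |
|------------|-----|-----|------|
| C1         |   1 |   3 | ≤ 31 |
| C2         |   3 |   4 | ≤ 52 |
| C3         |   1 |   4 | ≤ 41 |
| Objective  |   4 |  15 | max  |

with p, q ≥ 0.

Primal max cᵀx s.t. Ax ≤ b, x ≥ 0  →  Dual min bᵀy s.t. Aᵀy ≥ c, y ≥ 0.

Minimize: z = 31y1 + 52y2 + 41y3

Subject to:
  y1 + 3y2 + y3 ≥ 4
  3y1 + 4y2 + 4y3 ≥ 15
  y1, y2, y3 ≥ 0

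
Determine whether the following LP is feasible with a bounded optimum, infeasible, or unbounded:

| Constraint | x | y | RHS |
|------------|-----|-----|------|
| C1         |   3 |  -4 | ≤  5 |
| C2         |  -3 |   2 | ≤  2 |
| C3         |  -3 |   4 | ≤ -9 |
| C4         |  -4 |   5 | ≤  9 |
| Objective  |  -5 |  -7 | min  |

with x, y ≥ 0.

Infeasible (no feasible solution exists)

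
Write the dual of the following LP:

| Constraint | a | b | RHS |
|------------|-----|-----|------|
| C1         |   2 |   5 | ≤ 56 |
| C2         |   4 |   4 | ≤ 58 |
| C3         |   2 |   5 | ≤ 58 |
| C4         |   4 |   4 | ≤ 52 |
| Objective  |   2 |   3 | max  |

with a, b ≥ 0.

Primal max cᵀx s.t. Ax ≤ b, x ≥ 0  →  Dual min bᵀy s.t. Aᵀy ≥ c, y ≥ 0.

Minimize: z = 56y1 + 58y2 + 58y3 + 52y4

Subject to:
  2y1 + 4y2 + 2y3 + 4y4 ≥ 2
  5y1 + 4y2 + 5y3 + 4y4 ≥ 3
  y1, y2, y3, y4 ≥ 0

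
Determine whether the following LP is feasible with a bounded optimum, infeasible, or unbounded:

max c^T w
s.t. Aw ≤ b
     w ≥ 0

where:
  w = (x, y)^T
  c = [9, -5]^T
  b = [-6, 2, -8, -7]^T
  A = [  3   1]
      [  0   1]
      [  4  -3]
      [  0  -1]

Infeasible (no feasible solution exists)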